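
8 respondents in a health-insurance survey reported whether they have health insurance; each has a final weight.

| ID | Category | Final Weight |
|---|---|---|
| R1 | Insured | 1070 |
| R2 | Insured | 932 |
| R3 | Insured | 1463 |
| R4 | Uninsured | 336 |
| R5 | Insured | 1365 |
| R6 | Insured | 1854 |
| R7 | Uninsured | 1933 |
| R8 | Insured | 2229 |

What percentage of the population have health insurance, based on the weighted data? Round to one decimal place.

Sum of weights for 'Insured' = 1070 + 932 + 1463 + 1365 + 1854 + 2229 = 8913
Total weight = 1070 + 932 + 1463 + 336 + 1365 + 1854 + 1933 + 2229 = 11182
Weighted proportion = 8913 / 11182 = 0.7970846 → 79.70846%

79.7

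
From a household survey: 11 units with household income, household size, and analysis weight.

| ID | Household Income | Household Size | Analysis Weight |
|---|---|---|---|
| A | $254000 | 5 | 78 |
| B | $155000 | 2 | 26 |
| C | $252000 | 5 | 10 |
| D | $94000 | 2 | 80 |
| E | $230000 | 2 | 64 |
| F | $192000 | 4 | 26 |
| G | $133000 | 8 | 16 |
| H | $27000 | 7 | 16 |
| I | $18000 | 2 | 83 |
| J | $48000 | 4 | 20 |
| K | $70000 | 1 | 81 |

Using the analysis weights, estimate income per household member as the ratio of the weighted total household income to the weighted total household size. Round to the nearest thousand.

Σ wᵢ·y = 254000×78 + 155000×26 + 252000×10 + 94000×80 + 230000×64 + 192000×26 + 133000×16 + 27000×16 + 18000×83 + 48000×20 + 70000×81
  = 19812000 + 4030000 + 2520000 + 7520000 + 14720000 + 4992000 + 2128000 + 432000 + 1494000 + 960000 + 5670000 = 64278000
Σ wᵢ·x = 5×78 + 2×26 + 5×10 + 2×80 + 2×64 + 4×26 + 8×16 + 7×16 + 2×83 + 4×20 + 1×81
  = 390 + 52 + 50 + 160 + 128 + 104 + 128 + 112 + 166 + 80 + 81 = 1451
Ratio = 64278000 / 1451 = 44299.104

44000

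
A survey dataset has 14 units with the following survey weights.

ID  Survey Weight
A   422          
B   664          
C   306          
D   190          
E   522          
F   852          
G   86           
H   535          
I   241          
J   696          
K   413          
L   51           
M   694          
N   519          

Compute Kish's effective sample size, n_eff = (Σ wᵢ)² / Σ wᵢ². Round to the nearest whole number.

Σ wᵢ = 6191
Σ wᵢ² = 3507389
n_eff = 6191² / 3507389 = 38328481 / 3507389 = 10.927924

11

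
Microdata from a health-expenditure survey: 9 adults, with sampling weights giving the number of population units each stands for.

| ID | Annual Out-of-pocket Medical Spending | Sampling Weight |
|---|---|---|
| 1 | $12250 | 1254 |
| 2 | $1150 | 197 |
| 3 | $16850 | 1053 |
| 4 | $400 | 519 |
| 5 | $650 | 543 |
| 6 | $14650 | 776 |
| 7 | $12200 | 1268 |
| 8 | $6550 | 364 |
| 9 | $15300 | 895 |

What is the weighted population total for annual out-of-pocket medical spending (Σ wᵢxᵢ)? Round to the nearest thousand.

Weighted total = 12250×1254 + 1150×197 + 16850×1053 + 400×519 + 650×543 + 14650×776 + 12200×1268 + 6550×364 + 15300×895
  = 15361500 + 226550 + 17743050 + 207600 + 352950 + 11368400 + 15469600 + 2384200 + 13693500 = 76807350

76807000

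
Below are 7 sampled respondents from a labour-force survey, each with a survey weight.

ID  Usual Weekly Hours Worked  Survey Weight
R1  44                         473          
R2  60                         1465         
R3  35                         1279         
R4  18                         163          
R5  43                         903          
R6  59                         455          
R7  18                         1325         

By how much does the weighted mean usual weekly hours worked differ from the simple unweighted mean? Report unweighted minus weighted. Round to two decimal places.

-0.99

Unweighted sum = 44 + 60 + 35 + 18 + 43 + 59 + 18 = 277
Unweighted mean = 277 / 7 = 39.571429
Weighted sum = 44×473 + 60×1465 + 35×1279 + 18×163 + 43×903 + 59×455 + 18×1325
  = 245935
Sum of weights = 473 + 1465 + 1279 + 163 + 903 + 455 + 1325 = 6063
Weighted mean = 245935 / 6063 = 40.563253
Difference (unweighted minus weighted) = -0.99182394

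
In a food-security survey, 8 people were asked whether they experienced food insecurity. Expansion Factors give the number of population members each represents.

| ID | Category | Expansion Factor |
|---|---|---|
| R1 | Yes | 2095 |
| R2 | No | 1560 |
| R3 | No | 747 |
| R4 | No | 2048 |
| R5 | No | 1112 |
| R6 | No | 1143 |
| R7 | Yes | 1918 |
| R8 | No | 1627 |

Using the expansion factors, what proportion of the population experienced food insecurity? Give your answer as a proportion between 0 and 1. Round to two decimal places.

Sum of weights for 'Yes' = 2095 + 1918 = 4013
Total weight = 12250
Weighted proportion = 4013 / 12250 = 0.32759184

0.33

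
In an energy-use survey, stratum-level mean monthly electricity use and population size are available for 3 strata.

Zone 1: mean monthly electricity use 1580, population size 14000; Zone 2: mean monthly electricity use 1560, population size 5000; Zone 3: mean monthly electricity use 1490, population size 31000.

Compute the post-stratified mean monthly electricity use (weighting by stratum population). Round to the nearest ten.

Σ Nₕ·x̄ₕ = 1580×14000 + 1560×5000 + 1490×31000
  = 22120000 + 7800000 + 46190000 = 76110000
Σ Nₕ = 14000 + 5000 + 31000 = 50000
Overall mean = 76110000 / 50000 = 1522.2

1520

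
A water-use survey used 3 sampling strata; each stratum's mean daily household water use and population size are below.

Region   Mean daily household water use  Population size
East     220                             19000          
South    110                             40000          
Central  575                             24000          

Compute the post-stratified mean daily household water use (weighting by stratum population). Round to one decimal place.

269.6

Σ Nₕ·x̄ₕ = 220×19000 + 110×40000 + 575×24000
  = 22380000
Σ Nₕ = 19000 + 40000 + 24000 = 83000
Overall mean = 22380000 / 83000 = 269.63855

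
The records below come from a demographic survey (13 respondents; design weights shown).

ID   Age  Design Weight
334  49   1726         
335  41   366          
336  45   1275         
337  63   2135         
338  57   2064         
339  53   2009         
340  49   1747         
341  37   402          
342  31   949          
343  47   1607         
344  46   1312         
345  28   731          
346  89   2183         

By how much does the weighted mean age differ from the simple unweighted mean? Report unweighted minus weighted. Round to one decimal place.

-5.0

Unweighted sum = 635
Unweighted mean = 635 / 13 = 48.846154
Weighted sum = 996117
Sum of weights = 18506
Weighted mean = 996117 / 18506 = 53.826705
Difference (unweighted minus weighted) = -4.980551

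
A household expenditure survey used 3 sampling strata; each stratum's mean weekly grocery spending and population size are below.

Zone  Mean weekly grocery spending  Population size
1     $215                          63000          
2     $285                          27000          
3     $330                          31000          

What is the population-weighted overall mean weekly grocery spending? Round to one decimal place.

260.1

Σ Nₕ·x̄ₕ = 215×63000 + 285×27000 + 330×31000
  = 13545000 + 7695000 + 10230000 = 31470000
Σ Nₕ = 63000 + 27000 + 31000 = 121000
Overall mean = 31470000 / 121000 = 260.08264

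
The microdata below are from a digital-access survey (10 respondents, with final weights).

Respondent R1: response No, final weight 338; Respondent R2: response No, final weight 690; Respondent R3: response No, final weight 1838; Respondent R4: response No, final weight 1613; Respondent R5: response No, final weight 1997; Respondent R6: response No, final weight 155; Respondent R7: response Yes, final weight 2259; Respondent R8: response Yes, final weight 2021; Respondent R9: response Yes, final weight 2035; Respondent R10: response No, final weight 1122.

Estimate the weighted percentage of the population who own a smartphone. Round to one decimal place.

44.9

Sum of weights for 'Yes' = 2259 + 2021 + 2035 = 6315
Total weight = 14068
Weighted proportion = 6315 / 14068 = 0.4488911 → 44.88911%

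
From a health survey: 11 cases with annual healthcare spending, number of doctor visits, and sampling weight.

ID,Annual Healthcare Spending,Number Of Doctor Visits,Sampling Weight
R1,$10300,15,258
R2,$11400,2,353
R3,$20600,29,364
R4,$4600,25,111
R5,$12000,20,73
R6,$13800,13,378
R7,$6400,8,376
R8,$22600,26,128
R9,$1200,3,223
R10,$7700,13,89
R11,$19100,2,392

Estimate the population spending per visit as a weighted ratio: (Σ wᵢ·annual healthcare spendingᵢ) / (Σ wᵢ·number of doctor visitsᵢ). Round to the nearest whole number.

1039

Σ wᵢ·y = 10300×258 + 11400×353 + 20600×364 + 4600×111 + 12000×73 + 13800×378 + 6400×376 + 22600×128 + 1200×223 + 7700×89 + 19100×392
  = 2657400 + 4024200 + 7498400 + 510600 + 876000 + 5216400 + 2406400 + 2892800 + 267600 + 685300 + 7487200 = 34522300
Σ wᵢ·x = 15×258 + 2×353 + 29×364 + 25×111 + 20×73 + 13×378 + 8×376 + 26×128 + 3×223 + 13×89 + 2×392
  = 3870 + 706 + 10556 + 2775 + 1460 + 4914 + 3008 + 3328 + 669 + 1157 + 784 = 33227
Ratio = 34522300 / 33227 = 1038.9834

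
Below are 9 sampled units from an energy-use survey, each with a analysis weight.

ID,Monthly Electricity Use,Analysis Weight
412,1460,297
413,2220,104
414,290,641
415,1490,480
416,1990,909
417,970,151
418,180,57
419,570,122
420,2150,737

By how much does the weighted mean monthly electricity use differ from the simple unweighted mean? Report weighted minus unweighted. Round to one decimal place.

224.6

Unweighted sum = 1460 + 2220 + 290 + 1490 + 1990 + 970 + 180 + 570 + 2150 = 11320
Unweighted mean = 11320 / 9 = 1257.7778
Weighted sum = 1460×297 + 2220×104 + 290×641 + 1490×480 + 1990×909 + 970×151 + 180×57 + 570×122 + 2150×737
  = 433620 + 230880 + 185890 + 715200 + 1808910 + 146470 + 10260 + 69540 + 1584550 = 5185320
Sum of weights = 297 + 104 + 641 + 480 + 909 + 151 + 57 + 122 + 737 = 3498
Weighted mean = 5185320 / 3498 = 1482.3671
Difference (weighted minus unweighted) = 224.58929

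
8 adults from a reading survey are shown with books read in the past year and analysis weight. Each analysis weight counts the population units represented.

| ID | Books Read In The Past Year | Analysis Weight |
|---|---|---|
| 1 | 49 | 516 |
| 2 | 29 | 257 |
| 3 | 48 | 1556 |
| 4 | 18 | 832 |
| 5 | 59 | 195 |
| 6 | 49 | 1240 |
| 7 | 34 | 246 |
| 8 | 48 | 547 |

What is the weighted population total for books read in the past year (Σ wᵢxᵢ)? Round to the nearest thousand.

Weighted total = 49×516 + 29×257 + 48×1556 + 18×832 + 59×195 + 49×1240 + 34×246 + 48×547
  = 229286

229000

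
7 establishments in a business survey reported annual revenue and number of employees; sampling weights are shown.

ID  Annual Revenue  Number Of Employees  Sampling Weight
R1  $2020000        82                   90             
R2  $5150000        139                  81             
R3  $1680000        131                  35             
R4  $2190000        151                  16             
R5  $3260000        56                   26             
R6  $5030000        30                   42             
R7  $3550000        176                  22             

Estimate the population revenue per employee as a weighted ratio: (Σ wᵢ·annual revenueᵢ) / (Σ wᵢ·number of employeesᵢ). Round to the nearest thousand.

Σ wᵢ·y = 2020000×90 + 5150000×81 + 1680000×35 + 2190000×16 + 3260000×26 + 5030000×42 + 3550000×22
  = 1066910000
Σ wᵢ·x = 32228
Ratio = 1066910000 / 32228 = 33105.064

33000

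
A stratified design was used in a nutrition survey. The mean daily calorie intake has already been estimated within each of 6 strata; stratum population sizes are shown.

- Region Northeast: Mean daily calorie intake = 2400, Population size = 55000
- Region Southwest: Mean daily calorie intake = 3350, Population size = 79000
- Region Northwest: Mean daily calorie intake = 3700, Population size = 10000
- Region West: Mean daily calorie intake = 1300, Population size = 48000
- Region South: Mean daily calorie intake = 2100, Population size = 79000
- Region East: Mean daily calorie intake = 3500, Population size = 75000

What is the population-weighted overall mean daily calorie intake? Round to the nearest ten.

2670

Σ Nₕ·x̄ₕ = 2400×55000 + 3350×79000 + 3700×10000 + 1300×48000 + 2100×79000 + 3500×75000
  = 924450000
Σ Nₕ = 55000 + 79000 + 10000 + 48000 + 79000 + 75000 = 346000
Overall mean = 924450000 / 346000 = 2671.8208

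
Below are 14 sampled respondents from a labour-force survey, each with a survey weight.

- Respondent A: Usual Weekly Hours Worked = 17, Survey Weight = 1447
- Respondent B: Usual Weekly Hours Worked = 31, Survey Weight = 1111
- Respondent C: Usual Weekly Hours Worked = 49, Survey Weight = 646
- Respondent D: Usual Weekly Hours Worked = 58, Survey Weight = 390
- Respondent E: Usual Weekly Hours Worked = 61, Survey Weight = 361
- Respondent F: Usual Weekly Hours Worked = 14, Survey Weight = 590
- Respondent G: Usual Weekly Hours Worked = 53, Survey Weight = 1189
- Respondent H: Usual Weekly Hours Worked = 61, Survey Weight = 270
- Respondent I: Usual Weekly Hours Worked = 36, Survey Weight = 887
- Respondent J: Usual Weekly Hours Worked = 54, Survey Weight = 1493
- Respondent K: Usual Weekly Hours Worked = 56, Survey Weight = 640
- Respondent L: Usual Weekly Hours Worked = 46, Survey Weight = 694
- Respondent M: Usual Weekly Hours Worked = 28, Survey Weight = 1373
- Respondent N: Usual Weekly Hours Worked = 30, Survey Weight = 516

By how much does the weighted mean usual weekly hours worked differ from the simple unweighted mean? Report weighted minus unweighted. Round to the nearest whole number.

Unweighted sum = 594
Unweighted mean = 594 / 14 = 42.428571
Weighted sum = 457324
Sum of weights = 11607
Weighted mean = 457324 / 11607 = 39.400706
Difference (weighted minus unweighted) = -3.027865

-3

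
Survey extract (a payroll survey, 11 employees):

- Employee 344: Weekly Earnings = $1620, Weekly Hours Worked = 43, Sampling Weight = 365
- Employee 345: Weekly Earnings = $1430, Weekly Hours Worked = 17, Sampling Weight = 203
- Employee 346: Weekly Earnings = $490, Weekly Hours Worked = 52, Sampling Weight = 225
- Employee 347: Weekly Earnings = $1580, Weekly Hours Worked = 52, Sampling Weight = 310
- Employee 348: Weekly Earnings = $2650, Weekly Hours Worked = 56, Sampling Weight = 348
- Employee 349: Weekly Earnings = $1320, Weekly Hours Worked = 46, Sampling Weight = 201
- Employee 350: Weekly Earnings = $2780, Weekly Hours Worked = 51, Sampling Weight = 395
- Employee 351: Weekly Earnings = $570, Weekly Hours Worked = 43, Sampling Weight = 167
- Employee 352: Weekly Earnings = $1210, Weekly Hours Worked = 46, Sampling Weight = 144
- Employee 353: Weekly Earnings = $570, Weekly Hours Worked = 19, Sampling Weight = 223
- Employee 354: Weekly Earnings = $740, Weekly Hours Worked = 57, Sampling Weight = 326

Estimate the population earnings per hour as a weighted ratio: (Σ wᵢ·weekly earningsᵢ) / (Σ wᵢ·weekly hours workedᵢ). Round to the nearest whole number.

33

Σ wᵢ·y = 1620×365 + 1430×203 + 490×225 + 1580×310 + 2650×348 + 1320×201 + 2780×395 + 570×167 + 1210×144 + 570×223 + 740×326
  = 4405040
Σ wᵢ·x = 132469
Ratio = 4405040 / 132469 = 33.253365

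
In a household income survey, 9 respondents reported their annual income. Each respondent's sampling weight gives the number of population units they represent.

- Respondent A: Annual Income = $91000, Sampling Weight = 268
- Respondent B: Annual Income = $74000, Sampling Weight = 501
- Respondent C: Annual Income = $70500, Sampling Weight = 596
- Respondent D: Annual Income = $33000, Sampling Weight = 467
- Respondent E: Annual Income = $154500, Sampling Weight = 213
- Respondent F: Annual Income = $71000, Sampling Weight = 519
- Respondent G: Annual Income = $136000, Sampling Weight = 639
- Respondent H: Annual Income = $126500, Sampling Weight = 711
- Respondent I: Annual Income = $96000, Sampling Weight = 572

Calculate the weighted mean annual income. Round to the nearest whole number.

93715

Weighted sum = 91000×268 + 74000×501 + 70500×596 + 33000×467 + 154500×213 + 71000×519 + 136000×639 + 126500×711 + 96000×572
  = 24388000 + 37074000 + 42018000 + 15411000 + 32908500 + 36849000 + 86904000 + 89941500 + 54912000 = 420406000
Sum of weights = 268 + 501 + 596 + 467 + 213 + 519 + 639 + 711 + 572 = 4486
Weighted mean = 420406000 / 4486 = 93715.114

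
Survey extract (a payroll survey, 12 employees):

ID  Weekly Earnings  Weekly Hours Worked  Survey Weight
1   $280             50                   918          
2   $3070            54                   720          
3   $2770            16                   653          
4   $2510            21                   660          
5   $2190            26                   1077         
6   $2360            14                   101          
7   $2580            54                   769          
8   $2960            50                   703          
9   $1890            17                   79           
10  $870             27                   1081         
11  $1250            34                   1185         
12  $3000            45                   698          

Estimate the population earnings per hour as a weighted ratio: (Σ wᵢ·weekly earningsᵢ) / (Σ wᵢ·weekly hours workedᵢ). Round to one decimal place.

54.4

Σ wᵢ·y = 280×918 + 3070×720 + 2770×653 + 2510×660 + 2190×1077 + 2360×101 + 2580×769 + 2960×703 + 1890×79 + 870×1081 + 1250×1185 + 3000×698
  = 17259770
Σ wᵢ·x = 50×918 + 54×720 + 16×653 + 21×660 + 26×1077 + 14×101 + 54×769 + 50×703 + 17×79 + 27×1081 + 34×1185 + 45×698
  = 45900 + 38880 + 10448 + 13860 + 28002 + 1414 + 41526 + 35150 + 1343 + 29187 + 40290 + 31410 = 317410
Ratio = 17259770 / 317410 = 54.376894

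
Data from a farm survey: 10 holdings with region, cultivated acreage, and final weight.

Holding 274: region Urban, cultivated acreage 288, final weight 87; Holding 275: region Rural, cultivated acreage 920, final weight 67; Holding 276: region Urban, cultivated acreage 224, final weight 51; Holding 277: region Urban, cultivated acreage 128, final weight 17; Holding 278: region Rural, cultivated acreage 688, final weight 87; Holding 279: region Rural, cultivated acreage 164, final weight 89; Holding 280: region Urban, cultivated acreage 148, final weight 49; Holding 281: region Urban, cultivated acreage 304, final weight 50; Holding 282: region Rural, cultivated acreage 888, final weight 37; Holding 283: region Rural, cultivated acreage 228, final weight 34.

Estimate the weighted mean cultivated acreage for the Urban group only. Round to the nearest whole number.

Urban rows: 274, 276, 277, 280, 281
Weighted sum = 288×87 + 224×51 + 128×17 + 148×49 + 304×50
  = 25056 + 11424 + 2176 + 7252 + 15200 = 61108
Sum of weights = 254
Weighted mean = 61108 / 254 = 240.58268

241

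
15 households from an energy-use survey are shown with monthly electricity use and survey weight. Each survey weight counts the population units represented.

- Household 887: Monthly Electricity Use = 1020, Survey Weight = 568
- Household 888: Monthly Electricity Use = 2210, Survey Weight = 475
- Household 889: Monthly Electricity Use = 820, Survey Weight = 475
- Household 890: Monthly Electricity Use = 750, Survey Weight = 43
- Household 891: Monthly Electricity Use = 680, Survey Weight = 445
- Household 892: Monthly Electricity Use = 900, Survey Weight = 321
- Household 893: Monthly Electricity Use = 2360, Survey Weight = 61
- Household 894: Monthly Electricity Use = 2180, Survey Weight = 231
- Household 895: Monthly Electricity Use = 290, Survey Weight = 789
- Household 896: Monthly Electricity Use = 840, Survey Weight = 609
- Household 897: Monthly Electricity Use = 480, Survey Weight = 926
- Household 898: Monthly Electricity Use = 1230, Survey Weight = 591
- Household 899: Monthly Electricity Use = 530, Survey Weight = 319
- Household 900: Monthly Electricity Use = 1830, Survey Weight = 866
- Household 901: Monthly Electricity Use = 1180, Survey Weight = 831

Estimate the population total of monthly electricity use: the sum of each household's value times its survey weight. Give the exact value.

7936110

Weighted total = 7936110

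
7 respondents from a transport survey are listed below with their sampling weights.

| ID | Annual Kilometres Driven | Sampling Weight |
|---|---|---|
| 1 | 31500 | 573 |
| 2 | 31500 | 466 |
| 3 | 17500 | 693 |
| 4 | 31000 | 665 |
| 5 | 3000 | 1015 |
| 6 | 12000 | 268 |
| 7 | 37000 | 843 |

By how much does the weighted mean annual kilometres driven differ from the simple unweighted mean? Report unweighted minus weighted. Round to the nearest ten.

Unweighted sum = 31500 + 31500 + 17500 + 31000 + 3000 + 12000 + 37000 = 163500
Unweighted mean = 163500 / 7 = 23357.143
Weighted sum = 102923000
Sum of weights = 573 + 466 + 693 + 665 + 1015 + 268 + 843 = 4523
Weighted mean = 102923000 / 4523 = 22755.472
Difference (unweighted minus weighted) = 601.67083

600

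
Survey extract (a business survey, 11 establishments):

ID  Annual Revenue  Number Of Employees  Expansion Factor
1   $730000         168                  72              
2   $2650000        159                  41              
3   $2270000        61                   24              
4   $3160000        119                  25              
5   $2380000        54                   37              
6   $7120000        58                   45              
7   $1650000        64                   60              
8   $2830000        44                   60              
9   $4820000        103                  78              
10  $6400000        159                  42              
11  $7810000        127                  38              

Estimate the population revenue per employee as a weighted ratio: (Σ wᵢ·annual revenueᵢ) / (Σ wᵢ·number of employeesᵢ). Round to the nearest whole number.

Σ wᵢ·y = 730000×72 + 2650000×41 + 2270000×24 + 3160000×25 + 2380000×37 + 7120000×45 + 1650000×60 + 2830000×60 + 4820000×78 + 6400000×42 + 7810000×38
  = 1913490000
Σ wᵢ·x = 168×72 + 159×41 + 61×24 + 119×25 + 54×37 + 58×45 + 64×60 + 44×60 + 103×78 + 159×42 + 127×38
  = 12096 + 6519 + 1464 + 2975 + 1998 + 2610 + 3840 + 2640 + 8034 + 6678 + 4826 = 53680
Ratio = 1913490000 / 53680 = 35646.237

35646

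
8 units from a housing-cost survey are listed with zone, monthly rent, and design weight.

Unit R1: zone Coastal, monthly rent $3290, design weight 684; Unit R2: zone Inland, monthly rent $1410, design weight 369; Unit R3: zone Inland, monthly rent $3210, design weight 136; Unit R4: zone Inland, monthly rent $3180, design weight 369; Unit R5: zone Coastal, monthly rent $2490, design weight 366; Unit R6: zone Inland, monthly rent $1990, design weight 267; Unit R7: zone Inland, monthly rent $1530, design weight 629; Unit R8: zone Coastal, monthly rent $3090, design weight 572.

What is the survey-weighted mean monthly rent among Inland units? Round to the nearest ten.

Inland rows: R2, R3, R4, R6, R7
Weighted sum = 1410×369 + 3210×136 + 3180×369 + 1990×267 + 1530×629
  = 3623970
Sum of weights = 369 + 136 + 369 + 267 + 629 = 1770
Weighted mean = 3623970 / 1770 = 2047.4407

2050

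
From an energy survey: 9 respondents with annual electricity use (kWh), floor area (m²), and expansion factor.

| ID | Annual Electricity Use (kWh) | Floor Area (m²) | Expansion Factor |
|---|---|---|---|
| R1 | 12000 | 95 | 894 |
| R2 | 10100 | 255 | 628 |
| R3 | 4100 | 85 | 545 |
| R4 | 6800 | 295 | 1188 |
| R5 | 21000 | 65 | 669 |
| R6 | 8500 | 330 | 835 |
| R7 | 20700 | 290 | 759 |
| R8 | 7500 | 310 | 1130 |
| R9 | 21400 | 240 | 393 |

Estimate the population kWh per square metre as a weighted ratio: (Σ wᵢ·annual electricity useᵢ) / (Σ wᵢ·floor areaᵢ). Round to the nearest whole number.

50

Σ wᵢ·y = 12000×894 + 10100×628 + 4100×545 + 6800×1188 + 21000×669 + 8500×835 + 20700×759 + 7500×1130 + 21400×393
  = 10728000 + 6342800 + 2234500 + 8078400 + 14049000 + 7097500 + 15711300 + 8475000 + 8410200 = 81126700
Σ wᵢ·x = 95×894 + 255×628 + 85×545 + 295×1188 + 65×669 + 330×835 + 290×759 + 310×1130 + 240×393
  = 84930 + 160140 + 46325 + 350460 + 43485 + 275550 + 220110 + 350300 + 94320 = 1625620
Ratio = 81126700 / 1625620 = 49.905082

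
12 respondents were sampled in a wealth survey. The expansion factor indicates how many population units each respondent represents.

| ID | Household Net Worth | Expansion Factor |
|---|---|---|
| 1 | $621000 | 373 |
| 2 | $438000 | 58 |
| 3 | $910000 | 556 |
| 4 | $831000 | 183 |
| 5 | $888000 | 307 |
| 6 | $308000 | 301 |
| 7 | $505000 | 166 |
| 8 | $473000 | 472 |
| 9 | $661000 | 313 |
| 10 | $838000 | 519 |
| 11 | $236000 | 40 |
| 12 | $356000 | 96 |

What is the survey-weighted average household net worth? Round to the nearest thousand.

Weighted sum = 621000×373 + 438000×58 + 910000×556 + 831000×183 + 888000×307 + 308000×301 + 505000×166 + 473000×472 + 661000×313 + 838000×519 + 236000×40 + 356000×96
  = 231633000 + 25404000 + 505960000 + 152073000 + 272616000 + 92708000 + 83830000 + 223256000 + 206893000 + 434922000 + 9440000 + 34176000 = 2272911000
Sum of weights = 373 + 58 + 556 + 183 + 307 + 301 + 166 + 472 + 313 + 519 + 40 + 96 = 3384
Weighted mean = 2272911000 / 3384 = 671664.01

672000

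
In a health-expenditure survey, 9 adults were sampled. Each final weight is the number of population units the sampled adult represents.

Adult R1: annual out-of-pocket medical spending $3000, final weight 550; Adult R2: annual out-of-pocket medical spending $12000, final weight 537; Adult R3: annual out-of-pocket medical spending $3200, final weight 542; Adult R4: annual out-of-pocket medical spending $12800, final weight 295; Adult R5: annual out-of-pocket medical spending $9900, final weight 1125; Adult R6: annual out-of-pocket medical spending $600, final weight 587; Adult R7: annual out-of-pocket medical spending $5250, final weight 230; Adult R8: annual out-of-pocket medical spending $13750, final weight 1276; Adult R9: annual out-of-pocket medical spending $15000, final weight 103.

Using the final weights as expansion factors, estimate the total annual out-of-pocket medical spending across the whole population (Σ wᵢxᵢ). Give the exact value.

Weighted total = 3000×550 + 12000×537 + 3200×542 + 12800×295 + 9900×1125 + 600×587 + 5250×230 + 13750×1276 + 15000×103
  = 1650000 + 6444000 + 1734400 + 3776000 + 11137500 + 352200 + 1207500 + 17545000 + 1545000 = 45391600

45391600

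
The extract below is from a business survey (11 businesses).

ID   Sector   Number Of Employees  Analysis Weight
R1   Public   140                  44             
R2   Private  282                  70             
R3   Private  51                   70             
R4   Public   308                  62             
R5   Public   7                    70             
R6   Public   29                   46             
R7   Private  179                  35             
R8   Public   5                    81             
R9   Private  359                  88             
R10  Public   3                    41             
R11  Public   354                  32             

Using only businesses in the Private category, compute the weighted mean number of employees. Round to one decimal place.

Private rows: R2, R3, R7, R9
Weighted sum = 61167
Sum of weights = 70 + 70 + 35 + 88 = 263
Weighted mean = 61167 / 263 = 232.57414

232.6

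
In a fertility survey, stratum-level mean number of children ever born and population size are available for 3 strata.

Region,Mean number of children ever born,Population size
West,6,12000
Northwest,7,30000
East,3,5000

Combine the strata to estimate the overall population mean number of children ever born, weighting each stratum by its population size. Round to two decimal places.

6.32

Σ Nₕ·x̄ₕ = 6×12000 + 7×30000 + 3×5000
  = 72000 + 210000 + 15000 = 297000
Σ Nₕ = 47000
Overall mean = 297000 / 47000 = 6.3191489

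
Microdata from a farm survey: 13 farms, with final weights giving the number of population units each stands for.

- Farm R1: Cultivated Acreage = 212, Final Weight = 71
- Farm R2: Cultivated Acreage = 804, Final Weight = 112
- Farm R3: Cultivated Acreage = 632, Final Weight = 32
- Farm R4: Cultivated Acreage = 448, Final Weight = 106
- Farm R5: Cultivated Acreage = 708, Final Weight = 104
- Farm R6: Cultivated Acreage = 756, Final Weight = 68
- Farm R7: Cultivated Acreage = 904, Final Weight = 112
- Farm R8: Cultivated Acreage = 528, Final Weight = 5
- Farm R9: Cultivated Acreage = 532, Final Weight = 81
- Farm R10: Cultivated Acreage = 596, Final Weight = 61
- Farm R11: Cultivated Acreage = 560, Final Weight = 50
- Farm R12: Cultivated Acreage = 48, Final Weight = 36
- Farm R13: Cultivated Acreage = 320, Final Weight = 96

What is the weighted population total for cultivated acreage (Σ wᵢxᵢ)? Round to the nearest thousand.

Weighted total = 541636

542000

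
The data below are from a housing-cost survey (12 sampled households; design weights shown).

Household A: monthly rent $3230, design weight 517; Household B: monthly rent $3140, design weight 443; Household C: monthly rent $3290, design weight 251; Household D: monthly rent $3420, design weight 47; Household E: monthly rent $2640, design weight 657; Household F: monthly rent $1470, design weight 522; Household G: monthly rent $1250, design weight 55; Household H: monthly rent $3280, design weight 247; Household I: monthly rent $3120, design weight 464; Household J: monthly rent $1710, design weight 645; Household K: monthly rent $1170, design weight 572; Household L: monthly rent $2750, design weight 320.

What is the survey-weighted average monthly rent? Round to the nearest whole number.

2432

Weighted sum = 3230×517 + 3140×443 + 3290×251 + 3420×47 + 2640×657 + 1470×522 + 1250×55 + 3280×247 + 3120×464 + 1710×645 + 1170×572 + 2750×320
  = 11528060
Sum of weights = 4740
Weighted mean = 11528060 / 4740 = 2432.0802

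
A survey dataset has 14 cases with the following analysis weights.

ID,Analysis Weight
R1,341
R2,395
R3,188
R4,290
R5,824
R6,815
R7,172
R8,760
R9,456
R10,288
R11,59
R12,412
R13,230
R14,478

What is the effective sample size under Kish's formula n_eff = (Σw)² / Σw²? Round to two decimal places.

10.55

Σ wᵢ = 5708
Σ wᵢ² = 3087624
n_eff = 5708² / 3087624 = 32581264 / 3087624 = 10.552212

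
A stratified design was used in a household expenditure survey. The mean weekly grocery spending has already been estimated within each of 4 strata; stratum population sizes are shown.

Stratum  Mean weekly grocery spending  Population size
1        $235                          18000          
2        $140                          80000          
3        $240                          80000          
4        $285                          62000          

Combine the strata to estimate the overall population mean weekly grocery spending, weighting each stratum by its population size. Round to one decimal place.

217.9

Σ Nₕ·x̄ₕ = 235×18000 + 140×80000 + 240×80000 + 285×62000
  = 4230000 + 11200000 + 19200000 + 17670000 = 52300000
Σ Nₕ = 18000 + 80000 + 80000 + 62000 = 240000
Overall mean = 52300000 / 240000 = 217.91667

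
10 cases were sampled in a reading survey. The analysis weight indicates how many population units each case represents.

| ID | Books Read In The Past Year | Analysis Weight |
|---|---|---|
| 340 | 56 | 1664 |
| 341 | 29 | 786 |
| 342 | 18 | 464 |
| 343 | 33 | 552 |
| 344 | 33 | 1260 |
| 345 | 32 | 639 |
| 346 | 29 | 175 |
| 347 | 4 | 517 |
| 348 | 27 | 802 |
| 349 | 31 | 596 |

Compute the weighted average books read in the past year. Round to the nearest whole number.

34

Weighted sum = 56×1664 + 29×786 + 18×464 + 33×552 + 33×1260 + 32×639 + 29×175 + 4×517 + 27×802 + 31×596
  = 93184 + 22794 + 8352 + 18216 + 41580 + 20448 + 5075 + 2068 + 21654 + 18476 = 251847
Sum of weights = 1664 + 786 + 464 + 552 + 1260 + 639 + 175 + 517 + 802 + 596 = 7455
Weighted mean = 251847 / 7455 = 33.782294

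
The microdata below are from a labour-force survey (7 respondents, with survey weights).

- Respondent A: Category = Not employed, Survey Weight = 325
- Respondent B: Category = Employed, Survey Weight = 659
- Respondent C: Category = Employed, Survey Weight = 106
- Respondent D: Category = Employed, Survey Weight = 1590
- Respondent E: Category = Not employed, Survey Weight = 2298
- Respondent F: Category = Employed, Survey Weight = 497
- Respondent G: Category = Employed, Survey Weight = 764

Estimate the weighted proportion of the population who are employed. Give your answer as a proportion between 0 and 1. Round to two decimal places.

Sum of weights for 'Employed' = 659 + 106 + 1590 + 497 + 764 = 3616
Total weight = 325 + 659 + 106 + 1590 + 2298 + 497 + 764 = 6239
Weighted proportion = 3616 / 6239 = 0.57958006

0.58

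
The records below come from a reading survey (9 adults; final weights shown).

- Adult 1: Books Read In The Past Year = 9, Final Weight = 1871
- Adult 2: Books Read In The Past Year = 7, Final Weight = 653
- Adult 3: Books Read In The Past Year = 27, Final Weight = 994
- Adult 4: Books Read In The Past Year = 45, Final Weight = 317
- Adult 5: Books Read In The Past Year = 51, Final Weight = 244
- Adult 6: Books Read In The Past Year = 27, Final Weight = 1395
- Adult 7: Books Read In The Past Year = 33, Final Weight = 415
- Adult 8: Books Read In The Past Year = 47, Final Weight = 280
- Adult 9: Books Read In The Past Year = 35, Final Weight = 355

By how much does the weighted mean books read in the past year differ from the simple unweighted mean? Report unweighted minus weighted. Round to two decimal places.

Unweighted sum = 9 + 7 + 27 + 45 + 51 + 27 + 33 + 47 + 35 = 281
Unweighted mean = 281 / 9 = 31.222222
Weighted sum = 9×1871 + 7×653 + 27×994 + 45×317 + 51×244 + 27×1395 + 33×415 + 47×280 + 35×355
  = 16839 + 4571 + 26838 + 14265 + 12444 + 37665 + 13695 + 13160 + 12425 = 151902
Sum of weights = 1871 + 653 + 994 + 317 + 244 + 1395 + 415 + 280 + 355 = 6524
Weighted mean = 151902 / 6524 = 23.283568
Difference (unweighted minus weighted) = 7.9386539

7.94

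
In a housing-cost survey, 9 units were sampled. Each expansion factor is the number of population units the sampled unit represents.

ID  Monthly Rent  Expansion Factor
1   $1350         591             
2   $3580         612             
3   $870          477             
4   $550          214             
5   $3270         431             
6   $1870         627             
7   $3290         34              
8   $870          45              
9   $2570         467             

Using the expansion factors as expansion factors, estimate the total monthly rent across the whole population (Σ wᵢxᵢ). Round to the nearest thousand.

Weighted total = 1350×591 + 3580×612 + 870×477 + 550×214 + 3270×431 + 1870×627 + 3290×34 + 870×45 + 2570×467
  = 7454560

7455000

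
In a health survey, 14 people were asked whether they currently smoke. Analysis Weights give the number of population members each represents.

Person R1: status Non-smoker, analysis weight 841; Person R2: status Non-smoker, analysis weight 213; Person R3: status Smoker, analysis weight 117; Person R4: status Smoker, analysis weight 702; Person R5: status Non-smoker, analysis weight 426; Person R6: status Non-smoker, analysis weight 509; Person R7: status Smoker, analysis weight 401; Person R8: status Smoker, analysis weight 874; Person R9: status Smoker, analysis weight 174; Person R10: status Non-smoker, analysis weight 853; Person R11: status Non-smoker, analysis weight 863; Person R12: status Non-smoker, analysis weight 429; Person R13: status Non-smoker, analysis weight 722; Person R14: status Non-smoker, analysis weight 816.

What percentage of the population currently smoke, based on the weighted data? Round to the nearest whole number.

Sum of weights for 'Smoker' = 117 + 702 + 401 + 874 + 174 = 2268
Total weight = 7940
Weighted proportion = 2268 / 7940 = 0.28564232 → 28.564232%

29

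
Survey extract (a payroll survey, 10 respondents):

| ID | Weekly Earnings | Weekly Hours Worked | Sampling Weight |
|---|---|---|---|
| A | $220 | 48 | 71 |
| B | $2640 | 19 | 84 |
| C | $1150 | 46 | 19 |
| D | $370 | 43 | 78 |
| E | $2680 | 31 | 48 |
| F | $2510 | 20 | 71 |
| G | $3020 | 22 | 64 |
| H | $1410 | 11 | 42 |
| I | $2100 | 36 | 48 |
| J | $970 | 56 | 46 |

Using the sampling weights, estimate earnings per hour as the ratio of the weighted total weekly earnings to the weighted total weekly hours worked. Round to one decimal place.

Σ wᵢ·y = 220×71 + 2640×84 + 1150×19 + 370×78 + 2680×48 + 2510×71 + 3020×64 + 1410×42 + 2100×48 + 970×46
  = 15620 + 221760 + 21850 + 28860 + 128640 + 178210 + 193280 + 59220 + 100800 + 44620 = 992860
Σ wᵢ·x = 48×71 + 19×84 + 46×19 + 43×78 + 31×48 + 20×71 + 22×64 + 11×42 + 36×48 + 56×46
  = 3408 + 1596 + 874 + 3354 + 1488 + 1420 + 1408 + 462 + 1728 + 2576 = 18314
Ratio = 992860 / 18314 = 54.21317

54.2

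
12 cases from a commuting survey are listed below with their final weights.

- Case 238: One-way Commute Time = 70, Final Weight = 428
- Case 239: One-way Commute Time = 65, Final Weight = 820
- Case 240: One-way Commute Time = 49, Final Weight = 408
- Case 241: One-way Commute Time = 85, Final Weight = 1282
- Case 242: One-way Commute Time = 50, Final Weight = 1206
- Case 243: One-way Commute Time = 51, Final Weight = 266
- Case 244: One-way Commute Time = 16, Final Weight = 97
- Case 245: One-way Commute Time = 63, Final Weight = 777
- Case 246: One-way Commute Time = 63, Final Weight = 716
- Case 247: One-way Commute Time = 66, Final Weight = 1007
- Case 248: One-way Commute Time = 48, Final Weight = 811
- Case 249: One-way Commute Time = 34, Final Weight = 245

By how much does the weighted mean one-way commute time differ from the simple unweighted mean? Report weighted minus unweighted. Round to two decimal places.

Unweighted sum = 70 + 65 + 49 + 85 + 50 + 51 + 16 + 63 + 63 + 66 + 48 + 34 = 660
Unweighted mean = 660 / 12 = 55
Weighted sum = 70×428 + 65×820 + 49×408 + 85×1282 + 50×1206 + 51×266 + 16×97 + 63×777 + 63×716 + 66×1007 + 48×811 + 34×245
  = 29960 + 53300 + 19992 + 108970 + 60300 + 13566 + 1552 + 48951 + 45108 + 66462 + 38928 + 8330 = 495419
Sum of weights = 428 + 820 + 408 + 1282 + 1206 + 266 + 97 + 777 + 716 + 1007 + 811 + 245 = 8063
Weighted mean = 495419 / 8063 = 61.443507
Difference (weighted minus unweighted) = 6.4435074

6.44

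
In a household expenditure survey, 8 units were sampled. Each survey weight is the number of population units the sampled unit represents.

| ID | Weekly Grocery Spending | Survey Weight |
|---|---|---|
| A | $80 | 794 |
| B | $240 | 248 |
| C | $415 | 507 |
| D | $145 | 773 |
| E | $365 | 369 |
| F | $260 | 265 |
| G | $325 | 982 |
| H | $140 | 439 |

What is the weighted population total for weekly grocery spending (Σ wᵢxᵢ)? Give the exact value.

1029725

Weighted total = 80×794 + 240×248 + 415×507 + 145×773 + 365×369 + 260×265 + 325×982 + 140×439
  = 63520 + 59520 + 210405 + 112085 + 134685 + 68900 + 319150 + 61460 = 1029725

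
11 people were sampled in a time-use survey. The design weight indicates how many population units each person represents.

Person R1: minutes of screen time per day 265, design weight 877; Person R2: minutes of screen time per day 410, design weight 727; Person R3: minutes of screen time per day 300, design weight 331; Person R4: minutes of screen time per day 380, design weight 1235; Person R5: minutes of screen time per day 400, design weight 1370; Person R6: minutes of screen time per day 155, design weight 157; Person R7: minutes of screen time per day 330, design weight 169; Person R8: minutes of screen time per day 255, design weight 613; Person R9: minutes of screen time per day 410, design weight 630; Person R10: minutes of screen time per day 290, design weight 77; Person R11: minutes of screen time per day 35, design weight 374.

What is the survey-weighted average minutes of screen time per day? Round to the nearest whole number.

332

Weighted sum = 265×877 + 410×727 + 300×331 + 380×1235 + 400×1370 + 155×157 + 330×169 + 255×613 + 410×630 + 290×77 + 35×374
  = 232405 + 298070 + 99300 + 469300 + 548000 + 24335 + 55770 + 156315 + 258300 + 22330 + 13090 = 2177215
Sum of weights = 877 + 727 + 331 + 1235 + 1370 + 157 + 169 + 613 + 630 + 77 + 374 = 6560
Weighted mean = 2177215 / 6560 = 331.89253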